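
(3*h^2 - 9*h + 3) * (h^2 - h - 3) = 3*h^4 - 12*h^3 + 3*h^2 + 24*h - 9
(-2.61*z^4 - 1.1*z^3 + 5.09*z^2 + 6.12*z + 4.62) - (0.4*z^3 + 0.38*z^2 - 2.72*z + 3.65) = -2.61*z^4 - 1.5*z^3 + 4.71*z^2 + 8.84*z + 0.97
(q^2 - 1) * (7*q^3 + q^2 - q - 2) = 7*q^5 + q^4 - 8*q^3 - 3*q^2 + q + 2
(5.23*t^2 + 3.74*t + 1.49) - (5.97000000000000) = 5.23*t^2 + 3.74*t - 4.48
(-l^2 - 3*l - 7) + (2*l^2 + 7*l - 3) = l^2 + 4*l - 10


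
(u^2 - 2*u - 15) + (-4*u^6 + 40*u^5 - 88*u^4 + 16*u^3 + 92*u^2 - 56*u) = -4*u^6 + 40*u^5 - 88*u^4 + 16*u^3 + 93*u^2 - 58*u - 15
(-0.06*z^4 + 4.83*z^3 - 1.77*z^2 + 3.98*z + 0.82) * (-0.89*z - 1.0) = 0.0534*z^5 - 4.2387*z^4 - 3.2547*z^3 - 1.7722*z^2 - 4.7098*z - 0.82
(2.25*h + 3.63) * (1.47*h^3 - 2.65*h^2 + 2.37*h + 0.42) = 3.3075*h^4 - 0.626399999999999*h^3 - 4.287*h^2 + 9.5481*h + 1.5246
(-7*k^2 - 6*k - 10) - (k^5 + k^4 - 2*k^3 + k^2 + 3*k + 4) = -k^5 - k^4 + 2*k^3 - 8*k^2 - 9*k - 14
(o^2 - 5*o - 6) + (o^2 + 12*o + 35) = 2*o^2 + 7*o + 29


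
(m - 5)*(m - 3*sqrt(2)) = m^2 - 5*m - 3*sqrt(2)*m + 15*sqrt(2)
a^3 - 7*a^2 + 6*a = a*(a - 6)*(a - 1)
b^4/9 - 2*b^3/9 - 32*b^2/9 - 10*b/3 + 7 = (b/3 + 1)^2*(b - 7)*(b - 1)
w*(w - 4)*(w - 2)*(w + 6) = w^4 - 28*w^2 + 48*w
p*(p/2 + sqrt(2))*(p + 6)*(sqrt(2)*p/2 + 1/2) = sqrt(2)*p^4/4 + 5*p^3/4 + 3*sqrt(2)*p^3/2 + sqrt(2)*p^2/2 + 15*p^2/2 + 3*sqrt(2)*p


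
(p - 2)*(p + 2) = p^2 - 4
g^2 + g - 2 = (g - 1)*(g + 2)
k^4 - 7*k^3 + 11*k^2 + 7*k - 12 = (k - 4)*(k - 3)*(k - 1)*(k + 1)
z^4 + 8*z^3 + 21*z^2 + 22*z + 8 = (z + 1)^2*(z + 2)*(z + 4)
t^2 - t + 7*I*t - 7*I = (t - 1)*(t + 7*I)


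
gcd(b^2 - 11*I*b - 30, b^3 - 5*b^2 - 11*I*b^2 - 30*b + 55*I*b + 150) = b^2 - 11*I*b - 30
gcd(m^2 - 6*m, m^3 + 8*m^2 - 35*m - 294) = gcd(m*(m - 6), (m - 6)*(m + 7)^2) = m - 6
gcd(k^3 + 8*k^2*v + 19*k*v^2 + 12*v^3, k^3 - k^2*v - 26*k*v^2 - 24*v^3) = k^2 + 5*k*v + 4*v^2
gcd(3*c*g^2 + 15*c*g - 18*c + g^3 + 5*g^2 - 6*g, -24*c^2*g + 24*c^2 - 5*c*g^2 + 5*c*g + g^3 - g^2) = 3*c*g - 3*c + g^2 - g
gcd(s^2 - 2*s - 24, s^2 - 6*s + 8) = 1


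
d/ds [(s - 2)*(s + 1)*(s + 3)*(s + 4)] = 4*s^3 + 18*s^2 + 6*s - 26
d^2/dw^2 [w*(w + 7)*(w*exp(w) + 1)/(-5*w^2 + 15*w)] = (-w^4*exp(w) - 3*w^3*exp(w) + 51*w^2*exp(w) - 57*w*exp(w) - 186*exp(w) - 20)/(5*(w^3 - 9*w^2 + 27*w - 27))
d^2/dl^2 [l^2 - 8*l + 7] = 2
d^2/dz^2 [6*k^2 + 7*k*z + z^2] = 2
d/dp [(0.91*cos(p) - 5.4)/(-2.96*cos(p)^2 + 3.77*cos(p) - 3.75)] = (-2.6936*cos(p)^2 + 31.968*cos(p) - 16.9455)*sin(p)/(8.7616*cos(p)^4 - 22.3184*cos(p)^3 + 36.4129*cos(p)^2 - 28.275*cos(p) + 14.0625)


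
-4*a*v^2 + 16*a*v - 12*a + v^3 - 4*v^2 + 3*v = (-4*a + v)*(v - 3)*(v - 1)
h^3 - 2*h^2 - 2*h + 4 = (h - 2)*(h - sqrt(2))*(h + sqrt(2))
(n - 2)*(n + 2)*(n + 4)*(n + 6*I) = n^4 + 4*n^3 + 6*I*n^3 - 4*n^2 + 24*I*n^2 - 16*n - 24*I*n - 96*I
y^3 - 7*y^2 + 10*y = y*(y - 5)*(y - 2)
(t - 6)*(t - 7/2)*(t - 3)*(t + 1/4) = t^4 - 49*t^3/4 + 371*t^2/8 - 405*t/8 - 63/4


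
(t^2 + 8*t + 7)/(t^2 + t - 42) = (t + 1)/(t - 6)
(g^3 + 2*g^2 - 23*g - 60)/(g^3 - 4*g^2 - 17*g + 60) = (g + 3)/(g - 3)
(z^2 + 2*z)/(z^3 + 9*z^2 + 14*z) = 1/(z + 7)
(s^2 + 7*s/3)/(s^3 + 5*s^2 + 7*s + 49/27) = 9*s/(9*s^2 + 24*s + 7)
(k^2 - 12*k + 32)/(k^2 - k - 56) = (k - 4)/(k + 7)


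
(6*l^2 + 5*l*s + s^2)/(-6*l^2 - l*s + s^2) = (3*l + s)/(-3*l + s)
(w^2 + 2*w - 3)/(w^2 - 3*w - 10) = (-w^2 - 2*w + 3)/(-w^2 + 3*w + 10)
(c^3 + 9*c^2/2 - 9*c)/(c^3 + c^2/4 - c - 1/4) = 2*c*(2*c^2 + 9*c - 18)/(4*c^3 + c^2 - 4*c - 1)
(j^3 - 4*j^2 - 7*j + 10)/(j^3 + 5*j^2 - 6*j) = (j^2 - 3*j - 10)/(j*(j + 6))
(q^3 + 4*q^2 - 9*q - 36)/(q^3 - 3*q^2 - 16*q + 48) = (q + 3)/(q - 4)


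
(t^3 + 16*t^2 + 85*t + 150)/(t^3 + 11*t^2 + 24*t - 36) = (t^2 + 10*t + 25)/(t^2 + 5*t - 6)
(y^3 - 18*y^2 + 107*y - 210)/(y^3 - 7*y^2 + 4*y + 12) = (y^2 - 12*y + 35)/(y^2 - y - 2)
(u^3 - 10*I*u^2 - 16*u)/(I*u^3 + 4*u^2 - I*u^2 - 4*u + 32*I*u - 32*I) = u*(-I*u - 2)/(u^2 + u*(-1 + 4*I) - 4*I)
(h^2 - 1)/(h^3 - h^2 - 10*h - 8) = (h - 1)/(h^2 - 2*h - 8)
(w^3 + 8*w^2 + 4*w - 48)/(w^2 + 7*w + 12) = (w^2 + 4*w - 12)/(w + 3)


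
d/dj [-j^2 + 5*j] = 5 - 2*j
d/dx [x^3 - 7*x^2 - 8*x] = 3*x^2 - 14*x - 8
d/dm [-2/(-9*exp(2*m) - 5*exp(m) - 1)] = (-36*exp(m) - 10)*exp(m)/(9*exp(2*m) + 5*exp(m) + 1)^2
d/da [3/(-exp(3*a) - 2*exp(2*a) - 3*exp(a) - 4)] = (9*exp(2*a) + 12*exp(a) + 9)*exp(a)/(exp(3*a) + 2*exp(2*a) + 3*exp(a) + 4)^2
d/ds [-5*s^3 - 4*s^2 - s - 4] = -15*s^2 - 8*s - 1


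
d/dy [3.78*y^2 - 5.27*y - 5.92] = 7.56*y - 5.27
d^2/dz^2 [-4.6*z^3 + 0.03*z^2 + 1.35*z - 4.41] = 0.06 - 27.6*z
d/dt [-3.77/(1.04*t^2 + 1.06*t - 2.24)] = (7.8416*t + 3.9962)/(1.04*t^2 + 1.06*t - 2.24)^2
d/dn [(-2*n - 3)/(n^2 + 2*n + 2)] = 2*(n^2 + 3*n + 1)/(n^4 + 4*n^3 + 8*n^2 + 8*n + 4)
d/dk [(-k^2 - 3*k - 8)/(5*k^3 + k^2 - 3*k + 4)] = (5*k^4 + 30*k^3 + 126*k^2 + 8*k - 36)/(25*k^6 + 10*k^5 - 29*k^4 + 34*k^3 + 17*k^2 - 24*k + 16)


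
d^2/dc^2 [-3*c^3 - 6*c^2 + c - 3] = -18*c - 12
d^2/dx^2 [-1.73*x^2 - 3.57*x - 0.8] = -3.46000000000000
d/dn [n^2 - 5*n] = 2*n - 5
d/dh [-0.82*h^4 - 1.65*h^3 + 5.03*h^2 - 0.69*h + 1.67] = -3.28*h^3 - 4.95*h^2 + 10.06*h - 0.69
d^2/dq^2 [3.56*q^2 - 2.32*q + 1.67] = 7.12000000000000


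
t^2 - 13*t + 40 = (t - 8)*(t - 5)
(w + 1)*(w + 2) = w^2 + 3*w + 2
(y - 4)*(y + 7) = y^2 + 3*y - 28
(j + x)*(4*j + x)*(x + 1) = 4*j^2*x + 4*j^2 + 5*j*x^2 + 5*j*x + x^3 + x^2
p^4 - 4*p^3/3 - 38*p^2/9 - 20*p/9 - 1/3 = (p - 3)*(p + 1/3)^2*(p + 1)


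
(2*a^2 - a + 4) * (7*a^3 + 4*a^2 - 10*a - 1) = 14*a^5 + a^4 + 4*a^3 + 24*a^2 - 39*a - 4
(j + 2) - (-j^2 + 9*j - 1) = j^2 - 8*j + 3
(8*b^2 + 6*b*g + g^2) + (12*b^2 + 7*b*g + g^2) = 20*b^2 + 13*b*g + 2*g^2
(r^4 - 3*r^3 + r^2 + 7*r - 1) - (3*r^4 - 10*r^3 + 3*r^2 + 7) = -2*r^4 + 7*r^3 - 2*r^2 + 7*r - 8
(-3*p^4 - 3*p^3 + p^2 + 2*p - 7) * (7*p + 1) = -21*p^5 - 24*p^4 + 4*p^3 + 15*p^2 - 47*p - 7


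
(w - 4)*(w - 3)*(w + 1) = w^3 - 6*w^2 + 5*w + 12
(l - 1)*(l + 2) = l^2 + l - 2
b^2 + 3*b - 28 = (b - 4)*(b + 7)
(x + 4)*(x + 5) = x^2 + 9*x + 20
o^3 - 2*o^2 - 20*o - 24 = (o - 6)*(o + 2)^2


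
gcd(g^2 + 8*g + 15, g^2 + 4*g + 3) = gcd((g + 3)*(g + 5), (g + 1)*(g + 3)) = g + 3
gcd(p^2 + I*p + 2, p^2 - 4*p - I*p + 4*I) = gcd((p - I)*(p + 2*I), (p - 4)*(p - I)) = p - I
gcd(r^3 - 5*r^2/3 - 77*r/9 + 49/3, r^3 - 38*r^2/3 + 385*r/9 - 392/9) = r^2 - 14*r/3 + 49/9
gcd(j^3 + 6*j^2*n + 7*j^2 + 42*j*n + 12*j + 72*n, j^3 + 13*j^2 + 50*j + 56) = j + 4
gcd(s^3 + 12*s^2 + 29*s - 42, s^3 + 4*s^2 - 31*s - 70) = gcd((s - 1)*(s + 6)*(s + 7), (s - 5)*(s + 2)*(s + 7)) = s + 7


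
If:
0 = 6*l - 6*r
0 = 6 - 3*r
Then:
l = 2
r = 2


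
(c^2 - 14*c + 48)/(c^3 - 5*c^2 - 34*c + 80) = (c - 6)/(c^2 + 3*c - 10)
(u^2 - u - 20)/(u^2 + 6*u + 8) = (u - 5)/(u + 2)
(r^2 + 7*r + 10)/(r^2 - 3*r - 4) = (r^2 + 7*r + 10)/(r^2 - 3*r - 4)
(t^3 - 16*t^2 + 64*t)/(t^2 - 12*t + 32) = t*(t - 8)/(t - 4)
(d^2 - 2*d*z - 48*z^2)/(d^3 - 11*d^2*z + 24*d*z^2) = (-d - 6*z)/(d*(-d + 3*z))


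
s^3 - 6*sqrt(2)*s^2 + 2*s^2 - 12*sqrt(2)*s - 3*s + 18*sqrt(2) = (s - 1)*(s + 3)*(s - 6*sqrt(2))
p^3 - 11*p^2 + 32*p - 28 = (p - 7)*(p - 2)^2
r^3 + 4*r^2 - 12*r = r*(r - 2)*(r + 6)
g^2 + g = g*(g + 1)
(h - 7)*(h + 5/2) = h^2 - 9*h/2 - 35/2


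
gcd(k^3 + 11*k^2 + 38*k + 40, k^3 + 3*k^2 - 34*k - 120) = k^2 + 9*k + 20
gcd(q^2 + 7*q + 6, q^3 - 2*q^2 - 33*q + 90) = q + 6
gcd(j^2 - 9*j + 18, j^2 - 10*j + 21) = j - 3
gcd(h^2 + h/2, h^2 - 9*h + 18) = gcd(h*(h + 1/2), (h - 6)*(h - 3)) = 1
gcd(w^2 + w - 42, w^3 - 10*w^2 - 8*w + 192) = w - 6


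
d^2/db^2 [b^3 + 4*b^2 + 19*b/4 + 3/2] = 6*b + 8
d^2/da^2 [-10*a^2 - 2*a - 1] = -20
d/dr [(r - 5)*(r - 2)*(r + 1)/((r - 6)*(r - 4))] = (r^4 - 20*r^3 + 129*r^2 - 308*r + 172)/(r^4 - 20*r^3 + 148*r^2 - 480*r + 576)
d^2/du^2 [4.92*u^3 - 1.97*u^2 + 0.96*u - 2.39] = 29.52*u - 3.94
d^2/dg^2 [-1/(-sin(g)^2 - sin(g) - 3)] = (-4*sin(g)^4 - 3*sin(g)^3 + 17*sin(g)^2 + 9*sin(g) - 4)/(sin(g)^2 + sin(g) + 3)^3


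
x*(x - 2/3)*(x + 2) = x^3 + 4*x^2/3 - 4*x/3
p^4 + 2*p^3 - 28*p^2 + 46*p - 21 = (p - 3)*(p - 1)^2*(p + 7)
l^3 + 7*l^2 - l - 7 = (l - 1)*(l + 1)*(l + 7)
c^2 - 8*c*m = c*(c - 8*m)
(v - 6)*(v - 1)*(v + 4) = v^3 - 3*v^2 - 22*v + 24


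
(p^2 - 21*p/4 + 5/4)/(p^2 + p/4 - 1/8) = 2*(p - 5)/(2*p + 1)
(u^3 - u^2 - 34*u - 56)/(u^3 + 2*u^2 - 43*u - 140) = (u + 2)/(u + 5)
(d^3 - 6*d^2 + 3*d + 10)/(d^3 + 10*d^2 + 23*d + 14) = (d^2 - 7*d + 10)/(d^2 + 9*d + 14)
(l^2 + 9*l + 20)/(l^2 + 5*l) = (l + 4)/l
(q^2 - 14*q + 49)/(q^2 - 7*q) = (q - 7)/q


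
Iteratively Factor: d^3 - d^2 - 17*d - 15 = (d - 5)*(d^2 + 4*d + 3) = (d - 5)*(d + 3)*(d + 1)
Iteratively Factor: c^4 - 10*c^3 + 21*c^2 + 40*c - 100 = (c - 5)*(c^3 - 5*c^2 - 4*c + 20) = (c - 5)*(c + 2)*(c^2 - 7*c + 10) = (c - 5)^2*(c + 2)*(c - 2)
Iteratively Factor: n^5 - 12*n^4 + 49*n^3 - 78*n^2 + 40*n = (n)*(n^4 - 12*n^3 + 49*n^2 - 78*n + 40) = n*(n - 1)*(n^3 - 11*n^2 + 38*n - 40) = n*(n - 4)*(n - 1)*(n^2 - 7*n + 10) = n*(n - 4)*(n - 2)*(n - 1)*(n - 5)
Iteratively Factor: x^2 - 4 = (x - 2)*(x + 2)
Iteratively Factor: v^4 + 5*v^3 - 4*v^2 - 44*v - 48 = (v + 4)*(v^3 + v^2 - 8*v - 12) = (v + 2)*(v + 4)*(v^2 - v - 6) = (v + 2)^2*(v + 4)*(v - 3)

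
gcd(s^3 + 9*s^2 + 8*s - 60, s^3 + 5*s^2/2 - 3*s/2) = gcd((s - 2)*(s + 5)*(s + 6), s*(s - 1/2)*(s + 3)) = 1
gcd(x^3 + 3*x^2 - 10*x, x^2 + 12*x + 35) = x + 5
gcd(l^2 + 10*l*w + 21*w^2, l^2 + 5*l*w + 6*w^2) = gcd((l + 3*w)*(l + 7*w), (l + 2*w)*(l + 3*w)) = l + 3*w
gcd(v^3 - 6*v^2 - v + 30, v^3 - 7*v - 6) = v^2 - v - 6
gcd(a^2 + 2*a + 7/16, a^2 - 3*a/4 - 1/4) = a + 1/4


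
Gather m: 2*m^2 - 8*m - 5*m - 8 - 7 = 2*m^2 - 13*m - 15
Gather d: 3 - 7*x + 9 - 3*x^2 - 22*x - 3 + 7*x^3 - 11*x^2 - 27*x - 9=7*x^3 - 14*x^2 - 56*x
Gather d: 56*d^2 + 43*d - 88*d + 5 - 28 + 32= 56*d^2 - 45*d + 9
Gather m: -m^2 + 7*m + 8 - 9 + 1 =-m^2 + 7*m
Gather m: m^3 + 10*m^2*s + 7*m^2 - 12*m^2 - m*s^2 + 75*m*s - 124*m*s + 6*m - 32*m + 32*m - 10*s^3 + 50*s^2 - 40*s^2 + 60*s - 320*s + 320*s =m^3 + m^2*(10*s - 5) + m*(-s^2 - 49*s + 6) - 10*s^3 + 10*s^2 + 60*s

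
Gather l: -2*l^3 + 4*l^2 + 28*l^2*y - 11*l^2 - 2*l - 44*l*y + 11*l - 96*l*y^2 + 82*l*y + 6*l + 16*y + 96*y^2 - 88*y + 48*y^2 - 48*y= -2*l^3 + l^2*(28*y - 7) + l*(-96*y^2 + 38*y + 15) + 144*y^2 - 120*y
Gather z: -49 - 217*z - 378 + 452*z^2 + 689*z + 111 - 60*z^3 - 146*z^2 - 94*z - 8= -60*z^3 + 306*z^2 + 378*z - 324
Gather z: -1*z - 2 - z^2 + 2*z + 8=-z^2 + z + 6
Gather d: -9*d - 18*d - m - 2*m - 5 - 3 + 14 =-27*d - 3*m + 6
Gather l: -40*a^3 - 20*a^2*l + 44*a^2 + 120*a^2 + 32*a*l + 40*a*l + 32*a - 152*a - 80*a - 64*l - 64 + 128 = -40*a^3 + 164*a^2 - 200*a + l*(-20*a^2 + 72*a - 64) + 64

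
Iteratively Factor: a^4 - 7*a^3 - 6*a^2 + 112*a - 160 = (a - 2)*(a^3 - 5*a^2 - 16*a + 80) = (a - 4)*(a - 2)*(a^2 - a - 20) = (a - 4)*(a - 2)*(a + 4)*(a - 5)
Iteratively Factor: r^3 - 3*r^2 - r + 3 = (r + 1)*(r^2 - 4*r + 3) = (r - 3)*(r + 1)*(r - 1)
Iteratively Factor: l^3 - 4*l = (l + 2)*(l^2 - 2*l) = (l - 2)*(l + 2)*(l)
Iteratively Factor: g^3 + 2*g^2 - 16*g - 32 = (g + 4)*(g^2 - 2*g - 8) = (g + 2)*(g + 4)*(g - 4)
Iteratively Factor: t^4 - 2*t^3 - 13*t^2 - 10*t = (t - 5)*(t^3 + 3*t^2 + 2*t) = (t - 5)*(t + 1)*(t^2 + 2*t) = t*(t - 5)*(t + 1)*(t + 2)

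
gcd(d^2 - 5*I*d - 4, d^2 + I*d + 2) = d - I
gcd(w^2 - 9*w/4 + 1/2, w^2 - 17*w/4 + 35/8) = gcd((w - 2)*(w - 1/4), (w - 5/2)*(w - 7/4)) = 1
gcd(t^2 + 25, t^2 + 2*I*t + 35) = t - 5*I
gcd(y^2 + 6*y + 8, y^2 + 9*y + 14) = y + 2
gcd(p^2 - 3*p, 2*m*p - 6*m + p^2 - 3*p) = p - 3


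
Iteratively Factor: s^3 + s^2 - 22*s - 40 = (s + 2)*(s^2 - s - 20) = (s - 5)*(s + 2)*(s + 4)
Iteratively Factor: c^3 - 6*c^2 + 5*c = (c)*(c^2 - 6*c + 5) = c*(c - 5)*(c - 1)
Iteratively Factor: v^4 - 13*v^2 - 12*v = (v - 4)*(v^3 + 4*v^2 + 3*v) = (v - 4)*(v + 3)*(v^2 + v) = (v - 4)*(v + 1)*(v + 3)*(v)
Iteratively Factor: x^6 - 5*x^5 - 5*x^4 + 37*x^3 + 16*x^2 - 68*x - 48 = (x + 1)*(x^5 - 6*x^4 + x^3 + 36*x^2 - 20*x - 48) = (x + 1)^2*(x^4 - 7*x^3 + 8*x^2 + 28*x - 48) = (x + 1)^2*(x + 2)*(x^3 - 9*x^2 + 26*x - 24) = (x - 4)*(x + 1)^2*(x + 2)*(x^2 - 5*x + 6) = (x - 4)*(x - 3)*(x + 1)^2*(x + 2)*(x - 2)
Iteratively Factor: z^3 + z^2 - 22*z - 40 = (z - 5)*(z^2 + 6*z + 8) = (z - 5)*(z + 2)*(z + 4)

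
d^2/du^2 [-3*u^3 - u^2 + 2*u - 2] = -18*u - 2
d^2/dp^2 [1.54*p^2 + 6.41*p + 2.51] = 3.08000000000000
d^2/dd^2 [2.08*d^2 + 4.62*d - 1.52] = 4.16000000000000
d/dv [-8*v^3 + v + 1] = 1 - 24*v^2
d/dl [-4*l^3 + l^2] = 2*l*(1 - 6*l)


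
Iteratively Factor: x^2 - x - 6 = (x + 2)*(x - 3)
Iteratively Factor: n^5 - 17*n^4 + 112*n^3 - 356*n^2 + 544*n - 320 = (n - 2)*(n^4 - 15*n^3 + 82*n^2 - 192*n + 160) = (n - 4)*(n - 2)*(n^3 - 11*n^2 + 38*n - 40) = (n - 5)*(n - 4)*(n - 2)*(n^2 - 6*n + 8) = (n - 5)*(n - 4)^2*(n - 2)*(n - 2)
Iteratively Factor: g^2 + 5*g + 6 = (g + 2)*(g + 3)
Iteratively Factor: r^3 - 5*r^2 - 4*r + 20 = (r + 2)*(r^2 - 7*r + 10) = (r - 5)*(r + 2)*(r - 2)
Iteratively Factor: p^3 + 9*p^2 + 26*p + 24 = (p + 3)*(p^2 + 6*p + 8) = (p + 2)*(p + 3)*(p + 4)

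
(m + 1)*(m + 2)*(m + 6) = m^3 + 9*m^2 + 20*m + 12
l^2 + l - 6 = (l - 2)*(l + 3)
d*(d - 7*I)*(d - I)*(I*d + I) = I*d^4 + 8*d^3 + I*d^3 + 8*d^2 - 7*I*d^2 - 7*I*d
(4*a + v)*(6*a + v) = 24*a^2 + 10*a*v + v^2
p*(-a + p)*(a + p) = -a^2*p + p^3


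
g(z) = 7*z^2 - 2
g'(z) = 14*z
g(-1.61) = 16.14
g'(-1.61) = -22.54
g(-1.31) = 10.01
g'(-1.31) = -18.34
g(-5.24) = 190.20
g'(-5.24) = -73.36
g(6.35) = 280.26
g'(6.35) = 88.90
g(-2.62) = 46.05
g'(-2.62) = -36.68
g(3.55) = 86.22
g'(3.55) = 49.70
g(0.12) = -1.90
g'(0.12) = 1.68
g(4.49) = 139.12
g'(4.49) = 62.86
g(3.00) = 61.00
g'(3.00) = 42.00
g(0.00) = -2.00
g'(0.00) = 0.00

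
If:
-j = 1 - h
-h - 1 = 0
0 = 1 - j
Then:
No Solution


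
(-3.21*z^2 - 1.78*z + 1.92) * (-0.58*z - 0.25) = 1.8618*z^3 + 1.8349*z^2 - 0.6686*z - 0.48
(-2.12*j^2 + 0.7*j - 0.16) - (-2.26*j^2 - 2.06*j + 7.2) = 0.14*j^2 + 2.76*j - 7.36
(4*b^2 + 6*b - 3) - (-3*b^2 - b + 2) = 7*b^2 + 7*b - 5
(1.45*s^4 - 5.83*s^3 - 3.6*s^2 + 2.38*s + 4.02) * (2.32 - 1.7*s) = -2.465*s^5 + 13.275*s^4 - 7.4056*s^3 - 12.398*s^2 - 1.3124*s + 9.3264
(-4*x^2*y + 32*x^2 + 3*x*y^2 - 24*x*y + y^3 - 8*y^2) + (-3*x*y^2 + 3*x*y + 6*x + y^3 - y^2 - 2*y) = -4*x^2*y + 32*x^2 - 21*x*y + 6*x + 2*y^3 - 9*y^2 - 2*y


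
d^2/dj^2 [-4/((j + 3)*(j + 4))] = 8*(-(j + 3)^2 - (j + 3)*(j + 4) - (j + 4)^2)/((j + 3)^3*(j + 4)^3)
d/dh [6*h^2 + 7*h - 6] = 12*h + 7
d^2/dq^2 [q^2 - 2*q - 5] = 2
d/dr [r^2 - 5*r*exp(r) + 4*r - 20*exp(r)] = -5*r*exp(r) + 2*r - 25*exp(r) + 4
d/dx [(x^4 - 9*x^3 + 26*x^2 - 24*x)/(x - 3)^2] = (2*x^3 - 15*x^2 + 36*x - 24)/(x^2 - 6*x + 9)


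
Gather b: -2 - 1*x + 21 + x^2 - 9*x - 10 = x^2 - 10*x + 9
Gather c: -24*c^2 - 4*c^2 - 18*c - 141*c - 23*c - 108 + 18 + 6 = -28*c^2 - 182*c - 84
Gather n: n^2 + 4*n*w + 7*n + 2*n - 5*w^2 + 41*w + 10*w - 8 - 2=n^2 + n*(4*w + 9) - 5*w^2 + 51*w - 10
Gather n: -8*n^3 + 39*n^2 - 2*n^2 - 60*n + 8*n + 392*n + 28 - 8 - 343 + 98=-8*n^3 + 37*n^2 + 340*n - 225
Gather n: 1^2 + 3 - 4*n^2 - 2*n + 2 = -4*n^2 - 2*n + 6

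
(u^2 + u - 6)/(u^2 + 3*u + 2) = (u^2 + u - 6)/(u^2 + 3*u + 2)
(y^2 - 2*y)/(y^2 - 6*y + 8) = y/(y - 4)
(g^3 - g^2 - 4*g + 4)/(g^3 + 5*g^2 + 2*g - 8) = (g - 2)/(g + 4)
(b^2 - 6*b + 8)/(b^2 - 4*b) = (b - 2)/b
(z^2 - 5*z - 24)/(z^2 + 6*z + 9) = (z - 8)/(z + 3)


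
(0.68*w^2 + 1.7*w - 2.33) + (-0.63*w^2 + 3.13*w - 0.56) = 0.05*w^2 + 4.83*w - 2.89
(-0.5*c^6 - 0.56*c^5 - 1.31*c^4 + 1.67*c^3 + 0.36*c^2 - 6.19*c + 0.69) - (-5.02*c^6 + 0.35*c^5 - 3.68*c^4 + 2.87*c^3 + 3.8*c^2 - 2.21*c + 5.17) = 4.52*c^6 - 0.91*c^5 + 2.37*c^4 - 1.2*c^3 - 3.44*c^2 - 3.98*c - 4.48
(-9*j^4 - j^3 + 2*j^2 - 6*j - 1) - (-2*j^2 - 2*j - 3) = -9*j^4 - j^3 + 4*j^2 - 4*j + 2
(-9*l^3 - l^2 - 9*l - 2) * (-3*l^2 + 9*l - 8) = 27*l^5 - 78*l^4 + 90*l^3 - 67*l^2 + 54*l + 16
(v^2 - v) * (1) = v^2 - v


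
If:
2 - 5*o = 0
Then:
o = 2/5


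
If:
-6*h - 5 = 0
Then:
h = -5/6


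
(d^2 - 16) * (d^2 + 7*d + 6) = d^4 + 7*d^3 - 10*d^2 - 112*d - 96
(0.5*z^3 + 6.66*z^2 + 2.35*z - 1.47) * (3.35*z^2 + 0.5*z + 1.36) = 1.675*z^5 + 22.561*z^4 + 11.8825*z^3 + 5.3081*z^2 + 2.461*z - 1.9992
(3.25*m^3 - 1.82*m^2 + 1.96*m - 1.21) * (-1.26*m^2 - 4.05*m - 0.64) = -4.095*m^5 - 10.8693*m^4 + 2.8214*m^3 - 5.2486*m^2 + 3.6461*m + 0.7744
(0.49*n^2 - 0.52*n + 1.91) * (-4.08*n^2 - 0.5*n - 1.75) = -1.9992*n^4 + 1.8766*n^3 - 8.3903*n^2 - 0.0449999999999999*n - 3.3425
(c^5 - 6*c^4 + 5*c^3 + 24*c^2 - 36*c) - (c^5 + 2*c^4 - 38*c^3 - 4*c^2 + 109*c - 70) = -8*c^4 + 43*c^3 + 28*c^2 - 145*c + 70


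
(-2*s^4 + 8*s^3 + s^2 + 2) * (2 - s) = 2*s^5 - 12*s^4 + 15*s^3 + 2*s^2 - 2*s + 4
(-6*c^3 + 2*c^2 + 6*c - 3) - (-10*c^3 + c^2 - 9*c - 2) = 4*c^3 + c^2 + 15*c - 1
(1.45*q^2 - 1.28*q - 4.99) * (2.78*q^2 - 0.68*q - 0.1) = 4.031*q^4 - 4.5444*q^3 - 13.1468*q^2 + 3.5212*q + 0.499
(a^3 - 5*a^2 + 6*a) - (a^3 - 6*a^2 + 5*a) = a^2 + a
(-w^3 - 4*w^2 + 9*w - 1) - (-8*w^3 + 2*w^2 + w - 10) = 7*w^3 - 6*w^2 + 8*w + 9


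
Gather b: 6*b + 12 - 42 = 6*b - 30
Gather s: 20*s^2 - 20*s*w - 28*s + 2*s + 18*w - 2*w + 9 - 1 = 20*s^2 + s*(-20*w - 26) + 16*w + 8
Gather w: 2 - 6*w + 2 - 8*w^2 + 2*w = -8*w^2 - 4*w + 4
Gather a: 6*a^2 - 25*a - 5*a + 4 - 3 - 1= 6*a^2 - 30*a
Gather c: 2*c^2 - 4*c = 2*c^2 - 4*c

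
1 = 1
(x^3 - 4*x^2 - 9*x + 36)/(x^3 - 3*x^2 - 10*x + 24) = (x - 3)/(x - 2)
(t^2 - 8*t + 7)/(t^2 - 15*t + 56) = (t - 1)/(t - 8)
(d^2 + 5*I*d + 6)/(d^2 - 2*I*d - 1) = (d + 6*I)/(d - I)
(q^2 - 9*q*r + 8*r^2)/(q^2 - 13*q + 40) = (q^2 - 9*q*r + 8*r^2)/(q^2 - 13*q + 40)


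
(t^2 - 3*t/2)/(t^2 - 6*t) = (t - 3/2)/(t - 6)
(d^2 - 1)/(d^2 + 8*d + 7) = (d - 1)/(d + 7)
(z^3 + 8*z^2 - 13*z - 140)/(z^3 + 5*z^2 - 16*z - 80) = (z + 7)/(z + 4)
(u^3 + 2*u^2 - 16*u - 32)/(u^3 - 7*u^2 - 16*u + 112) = (u + 2)/(u - 7)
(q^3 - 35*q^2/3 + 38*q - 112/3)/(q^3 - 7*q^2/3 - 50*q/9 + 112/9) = 3*(q - 7)/(3*q + 7)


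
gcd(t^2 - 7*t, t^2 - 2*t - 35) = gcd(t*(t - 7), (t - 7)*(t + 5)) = t - 7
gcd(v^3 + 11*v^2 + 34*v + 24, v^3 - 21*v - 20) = v^2 + 5*v + 4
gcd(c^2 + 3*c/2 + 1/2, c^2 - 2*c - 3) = c + 1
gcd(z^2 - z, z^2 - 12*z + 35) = 1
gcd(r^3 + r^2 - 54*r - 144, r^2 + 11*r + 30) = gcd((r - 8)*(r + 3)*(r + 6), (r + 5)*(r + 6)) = r + 6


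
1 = 1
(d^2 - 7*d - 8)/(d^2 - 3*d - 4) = (d - 8)/(d - 4)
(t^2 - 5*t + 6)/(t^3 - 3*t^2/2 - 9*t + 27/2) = 2*(t - 2)/(2*t^2 + 3*t - 9)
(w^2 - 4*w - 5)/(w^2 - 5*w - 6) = (w - 5)/(w - 6)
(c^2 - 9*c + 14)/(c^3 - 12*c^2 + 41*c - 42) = 1/(c - 3)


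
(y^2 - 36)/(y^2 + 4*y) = (y^2 - 36)/(y*(y + 4))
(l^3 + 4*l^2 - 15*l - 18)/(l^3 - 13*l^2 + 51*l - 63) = (l^2 + 7*l + 6)/(l^2 - 10*l + 21)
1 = 1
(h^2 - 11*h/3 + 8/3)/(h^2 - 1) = (h - 8/3)/(h + 1)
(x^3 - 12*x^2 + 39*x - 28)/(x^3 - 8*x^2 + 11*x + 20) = (x^2 - 8*x + 7)/(x^2 - 4*x - 5)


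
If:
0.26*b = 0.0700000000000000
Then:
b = 0.27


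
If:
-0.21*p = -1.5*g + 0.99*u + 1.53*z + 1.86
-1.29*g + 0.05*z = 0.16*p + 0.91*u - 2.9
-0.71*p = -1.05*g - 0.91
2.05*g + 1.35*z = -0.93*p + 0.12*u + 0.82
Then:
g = 0.71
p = 2.33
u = 1.67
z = -1.92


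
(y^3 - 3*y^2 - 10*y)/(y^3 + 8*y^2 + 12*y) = (y - 5)/(y + 6)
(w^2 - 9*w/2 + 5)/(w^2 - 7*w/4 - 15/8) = 4*(w - 2)/(4*w + 3)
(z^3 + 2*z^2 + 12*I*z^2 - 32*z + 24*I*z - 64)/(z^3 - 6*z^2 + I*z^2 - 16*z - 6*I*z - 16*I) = (z^2 + 12*I*z - 32)/(z^2 + z*(-8 + I) - 8*I)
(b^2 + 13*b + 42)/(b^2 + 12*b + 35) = (b + 6)/(b + 5)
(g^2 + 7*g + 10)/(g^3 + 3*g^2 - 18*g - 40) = 1/(g - 4)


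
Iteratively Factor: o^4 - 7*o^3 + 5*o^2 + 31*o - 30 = (o + 2)*(o^3 - 9*o^2 + 23*o - 15) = (o - 3)*(o + 2)*(o^2 - 6*o + 5) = (o - 3)*(o - 1)*(o + 2)*(o - 5)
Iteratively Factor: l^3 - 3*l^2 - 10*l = (l - 5)*(l^2 + 2*l) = (l - 5)*(l + 2)*(l)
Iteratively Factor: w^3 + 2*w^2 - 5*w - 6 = (w + 1)*(w^2 + w - 6) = (w - 2)*(w + 1)*(w + 3)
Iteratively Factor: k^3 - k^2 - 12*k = (k + 3)*(k^2 - 4*k) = k*(k + 3)*(k - 4)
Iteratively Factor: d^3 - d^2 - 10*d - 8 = (d - 4)*(d^2 + 3*d + 2) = (d - 4)*(d + 1)*(d + 2)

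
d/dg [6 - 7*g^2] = -14*g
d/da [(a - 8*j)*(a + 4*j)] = 2*a - 4*j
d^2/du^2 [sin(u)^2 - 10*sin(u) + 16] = 10*sin(u) + 2*cos(2*u)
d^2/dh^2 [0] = 0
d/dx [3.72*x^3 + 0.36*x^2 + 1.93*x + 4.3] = 11.16*x^2 + 0.72*x + 1.93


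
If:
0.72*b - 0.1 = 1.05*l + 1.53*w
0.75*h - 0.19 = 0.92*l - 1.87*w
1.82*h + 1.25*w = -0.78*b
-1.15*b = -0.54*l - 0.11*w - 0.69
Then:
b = 0.60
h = -0.43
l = -0.05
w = 0.25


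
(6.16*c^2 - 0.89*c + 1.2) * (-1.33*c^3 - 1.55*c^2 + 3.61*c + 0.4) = -8.1928*c^5 - 8.3643*c^4 + 22.0211*c^3 - 2.6089*c^2 + 3.976*c + 0.48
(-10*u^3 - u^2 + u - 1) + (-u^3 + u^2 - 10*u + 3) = -11*u^3 - 9*u + 2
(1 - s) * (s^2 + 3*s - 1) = -s^3 - 2*s^2 + 4*s - 1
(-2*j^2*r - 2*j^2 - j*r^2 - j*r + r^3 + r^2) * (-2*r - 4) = 4*j^2*r^2 + 12*j^2*r + 8*j^2 + 2*j*r^3 + 6*j*r^2 + 4*j*r - 2*r^4 - 6*r^3 - 4*r^2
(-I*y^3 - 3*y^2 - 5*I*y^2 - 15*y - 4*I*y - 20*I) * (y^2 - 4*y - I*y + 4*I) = -I*y^5 - 4*y^4 - I*y^4 - 4*y^3 + 19*I*y^3 + 76*y^2 - I*y^2 - 4*y + 20*I*y + 80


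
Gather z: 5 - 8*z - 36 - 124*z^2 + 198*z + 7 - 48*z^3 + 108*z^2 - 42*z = -48*z^3 - 16*z^2 + 148*z - 24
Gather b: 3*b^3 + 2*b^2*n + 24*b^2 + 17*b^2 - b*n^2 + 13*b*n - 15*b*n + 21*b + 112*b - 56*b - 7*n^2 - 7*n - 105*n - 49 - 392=3*b^3 + b^2*(2*n + 41) + b*(-n^2 - 2*n + 77) - 7*n^2 - 112*n - 441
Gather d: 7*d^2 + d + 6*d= 7*d^2 + 7*d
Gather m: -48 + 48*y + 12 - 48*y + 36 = 0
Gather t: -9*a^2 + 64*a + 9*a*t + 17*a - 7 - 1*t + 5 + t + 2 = -9*a^2 + 9*a*t + 81*a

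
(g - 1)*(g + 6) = g^2 + 5*g - 6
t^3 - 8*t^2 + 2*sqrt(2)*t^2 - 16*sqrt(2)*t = t*(t - 8)*(t + 2*sqrt(2))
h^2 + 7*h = h*(h + 7)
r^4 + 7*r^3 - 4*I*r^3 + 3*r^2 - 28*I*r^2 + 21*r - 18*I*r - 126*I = (r + 7)*(r - 3*I)^2*(r + 2*I)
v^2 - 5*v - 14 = (v - 7)*(v + 2)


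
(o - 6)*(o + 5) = o^2 - o - 30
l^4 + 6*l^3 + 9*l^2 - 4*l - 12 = (l - 1)*(l + 2)^2*(l + 3)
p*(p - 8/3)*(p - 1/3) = p^3 - 3*p^2 + 8*p/9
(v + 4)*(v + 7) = v^2 + 11*v + 28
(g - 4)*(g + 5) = g^2 + g - 20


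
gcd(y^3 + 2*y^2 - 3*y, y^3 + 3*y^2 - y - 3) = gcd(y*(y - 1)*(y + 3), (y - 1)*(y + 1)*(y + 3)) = y^2 + 2*y - 3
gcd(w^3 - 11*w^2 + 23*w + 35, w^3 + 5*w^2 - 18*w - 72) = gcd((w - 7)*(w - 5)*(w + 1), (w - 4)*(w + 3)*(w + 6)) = 1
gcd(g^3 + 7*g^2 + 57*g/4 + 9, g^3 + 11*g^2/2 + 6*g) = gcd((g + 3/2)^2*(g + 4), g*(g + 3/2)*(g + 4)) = g^2 + 11*g/2 + 6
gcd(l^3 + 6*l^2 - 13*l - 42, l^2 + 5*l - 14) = l + 7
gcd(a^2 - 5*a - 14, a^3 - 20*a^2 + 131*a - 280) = a - 7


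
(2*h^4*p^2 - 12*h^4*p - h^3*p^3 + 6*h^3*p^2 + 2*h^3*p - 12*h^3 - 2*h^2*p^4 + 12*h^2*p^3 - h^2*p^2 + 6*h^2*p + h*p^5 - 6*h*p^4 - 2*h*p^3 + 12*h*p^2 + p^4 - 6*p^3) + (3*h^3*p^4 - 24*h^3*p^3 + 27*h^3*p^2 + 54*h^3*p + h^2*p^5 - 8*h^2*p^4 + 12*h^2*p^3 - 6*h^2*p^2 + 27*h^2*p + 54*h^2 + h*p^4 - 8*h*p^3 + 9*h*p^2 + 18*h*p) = 2*h^4*p^2 - 12*h^4*p + 3*h^3*p^4 - 25*h^3*p^3 + 33*h^3*p^2 + 56*h^3*p - 12*h^3 + h^2*p^5 - 10*h^2*p^4 + 24*h^2*p^3 - 7*h^2*p^2 + 33*h^2*p + 54*h^2 + h*p^5 - 5*h*p^4 - 10*h*p^3 + 21*h*p^2 + 18*h*p + p^4 - 6*p^3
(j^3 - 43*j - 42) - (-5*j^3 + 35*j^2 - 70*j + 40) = 6*j^3 - 35*j^2 + 27*j - 82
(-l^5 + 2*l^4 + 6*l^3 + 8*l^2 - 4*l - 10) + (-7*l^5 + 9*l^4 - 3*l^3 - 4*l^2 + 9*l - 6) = -8*l^5 + 11*l^4 + 3*l^3 + 4*l^2 + 5*l - 16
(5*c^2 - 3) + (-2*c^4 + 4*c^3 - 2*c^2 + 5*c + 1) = -2*c^4 + 4*c^3 + 3*c^2 + 5*c - 2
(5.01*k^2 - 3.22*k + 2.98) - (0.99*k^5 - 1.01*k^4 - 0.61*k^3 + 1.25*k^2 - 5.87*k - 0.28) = -0.99*k^5 + 1.01*k^4 + 0.61*k^3 + 3.76*k^2 + 2.65*k + 3.26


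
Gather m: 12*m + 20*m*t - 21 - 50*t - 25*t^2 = m*(20*t + 12) - 25*t^2 - 50*t - 21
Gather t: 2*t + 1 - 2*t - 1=0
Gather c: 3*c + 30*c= 33*c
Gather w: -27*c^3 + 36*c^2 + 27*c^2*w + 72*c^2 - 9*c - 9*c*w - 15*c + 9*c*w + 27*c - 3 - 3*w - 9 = -27*c^3 + 108*c^2 + 3*c + w*(27*c^2 - 3) - 12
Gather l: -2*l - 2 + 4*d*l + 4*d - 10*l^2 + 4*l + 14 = 4*d - 10*l^2 + l*(4*d + 2) + 12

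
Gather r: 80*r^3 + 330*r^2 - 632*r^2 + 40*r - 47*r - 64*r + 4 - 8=80*r^3 - 302*r^2 - 71*r - 4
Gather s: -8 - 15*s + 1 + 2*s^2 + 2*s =2*s^2 - 13*s - 7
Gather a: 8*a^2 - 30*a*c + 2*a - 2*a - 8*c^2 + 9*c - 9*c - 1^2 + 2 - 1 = 8*a^2 - 30*a*c - 8*c^2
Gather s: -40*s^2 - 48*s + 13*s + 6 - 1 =-40*s^2 - 35*s + 5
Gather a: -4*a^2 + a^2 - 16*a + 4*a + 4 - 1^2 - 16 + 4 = -3*a^2 - 12*a - 9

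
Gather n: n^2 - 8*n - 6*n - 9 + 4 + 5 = n^2 - 14*n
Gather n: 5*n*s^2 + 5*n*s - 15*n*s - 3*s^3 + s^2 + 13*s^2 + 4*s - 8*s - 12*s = n*(5*s^2 - 10*s) - 3*s^3 + 14*s^2 - 16*s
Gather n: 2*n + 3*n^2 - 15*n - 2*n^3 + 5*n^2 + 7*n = -2*n^3 + 8*n^2 - 6*n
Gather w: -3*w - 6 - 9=-3*w - 15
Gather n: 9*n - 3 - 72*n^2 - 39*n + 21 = -72*n^2 - 30*n + 18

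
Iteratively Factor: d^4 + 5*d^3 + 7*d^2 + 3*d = (d + 3)*(d^3 + 2*d^2 + d) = (d + 1)*(d + 3)*(d^2 + d) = d*(d + 1)*(d + 3)*(d + 1)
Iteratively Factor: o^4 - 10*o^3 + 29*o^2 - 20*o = (o - 5)*(o^3 - 5*o^2 + 4*o) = o*(o - 5)*(o^2 - 5*o + 4) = o*(o - 5)*(o - 1)*(o - 4)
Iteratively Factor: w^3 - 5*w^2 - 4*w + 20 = (w + 2)*(w^2 - 7*w + 10) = (w - 5)*(w + 2)*(w - 2)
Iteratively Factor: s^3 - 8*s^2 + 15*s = (s - 5)*(s^2 - 3*s) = (s - 5)*(s - 3)*(s)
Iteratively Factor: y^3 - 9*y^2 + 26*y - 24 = (y - 3)*(y^2 - 6*y + 8) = (y - 4)*(y - 3)*(y - 2)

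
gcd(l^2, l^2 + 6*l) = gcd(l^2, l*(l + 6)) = l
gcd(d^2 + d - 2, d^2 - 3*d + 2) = d - 1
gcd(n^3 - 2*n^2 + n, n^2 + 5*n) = n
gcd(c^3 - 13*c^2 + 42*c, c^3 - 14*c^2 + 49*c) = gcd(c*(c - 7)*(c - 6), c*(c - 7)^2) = c^2 - 7*c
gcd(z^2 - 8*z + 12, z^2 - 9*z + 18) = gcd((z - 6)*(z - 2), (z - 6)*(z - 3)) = z - 6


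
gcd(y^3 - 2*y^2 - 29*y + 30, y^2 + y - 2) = y - 1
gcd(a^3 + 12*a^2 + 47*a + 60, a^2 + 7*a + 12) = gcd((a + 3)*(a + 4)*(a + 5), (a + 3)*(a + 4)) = a^2 + 7*a + 12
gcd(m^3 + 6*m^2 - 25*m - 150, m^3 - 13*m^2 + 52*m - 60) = m - 5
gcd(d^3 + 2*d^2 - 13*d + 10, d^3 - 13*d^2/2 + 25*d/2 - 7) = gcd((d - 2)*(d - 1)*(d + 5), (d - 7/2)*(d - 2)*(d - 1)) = d^2 - 3*d + 2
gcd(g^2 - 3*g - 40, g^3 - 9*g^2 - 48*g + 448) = g - 8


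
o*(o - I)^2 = o^3 - 2*I*o^2 - o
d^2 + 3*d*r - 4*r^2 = (d - r)*(d + 4*r)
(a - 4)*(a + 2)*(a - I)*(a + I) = a^4 - 2*a^3 - 7*a^2 - 2*a - 8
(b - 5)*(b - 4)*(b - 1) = b^3 - 10*b^2 + 29*b - 20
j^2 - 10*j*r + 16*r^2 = (j - 8*r)*(j - 2*r)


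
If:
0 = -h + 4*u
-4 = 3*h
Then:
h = -4/3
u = -1/3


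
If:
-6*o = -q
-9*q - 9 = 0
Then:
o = -1/6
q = -1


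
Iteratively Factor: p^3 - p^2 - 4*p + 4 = (p - 1)*(p^2 - 4) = (p - 2)*(p - 1)*(p + 2)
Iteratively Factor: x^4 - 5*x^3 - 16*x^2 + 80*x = (x)*(x^3 - 5*x^2 - 16*x + 80) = x*(x - 4)*(x^2 - x - 20) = x*(x - 5)*(x - 4)*(x + 4)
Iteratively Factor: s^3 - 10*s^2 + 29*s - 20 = (s - 1)*(s^2 - 9*s + 20) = (s - 5)*(s - 1)*(s - 4)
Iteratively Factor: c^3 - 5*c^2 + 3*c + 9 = (c + 1)*(c^2 - 6*c + 9) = (c - 3)*(c + 1)*(c - 3)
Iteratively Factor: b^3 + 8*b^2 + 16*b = (b)*(b^2 + 8*b + 16) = b*(b + 4)*(b + 4)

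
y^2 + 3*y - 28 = (y - 4)*(y + 7)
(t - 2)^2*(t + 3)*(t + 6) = t^4 + 5*t^3 - 14*t^2 - 36*t + 72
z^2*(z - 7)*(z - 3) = z^4 - 10*z^3 + 21*z^2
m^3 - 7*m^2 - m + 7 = (m - 7)*(m - 1)*(m + 1)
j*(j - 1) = j^2 - j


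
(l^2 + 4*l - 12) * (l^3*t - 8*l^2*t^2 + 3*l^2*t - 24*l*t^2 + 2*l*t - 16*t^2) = l^5*t - 8*l^4*t^2 + 7*l^4*t - 56*l^3*t^2 + 2*l^3*t - 16*l^2*t^2 - 28*l^2*t + 224*l*t^2 - 24*l*t + 192*t^2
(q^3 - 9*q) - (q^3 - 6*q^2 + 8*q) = 6*q^2 - 17*q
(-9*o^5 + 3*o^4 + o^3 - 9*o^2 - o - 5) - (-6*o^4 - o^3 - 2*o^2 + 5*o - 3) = -9*o^5 + 9*o^4 + 2*o^3 - 7*o^2 - 6*o - 2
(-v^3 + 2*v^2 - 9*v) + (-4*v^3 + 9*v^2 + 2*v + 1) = -5*v^3 + 11*v^2 - 7*v + 1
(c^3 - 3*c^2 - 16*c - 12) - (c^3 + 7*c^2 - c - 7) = -10*c^2 - 15*c - 5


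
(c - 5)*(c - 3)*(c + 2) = c^3 - 6*c^2 - c + 30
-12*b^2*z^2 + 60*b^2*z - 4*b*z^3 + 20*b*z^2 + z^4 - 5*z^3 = z*(-6*b + z)*(2*b + z)*(z - 5)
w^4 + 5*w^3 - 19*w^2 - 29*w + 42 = (w - 3)*(w - 1)*(w + 2)*(w + 7)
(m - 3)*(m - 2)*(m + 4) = m^3 - m^2 - 14*m + 24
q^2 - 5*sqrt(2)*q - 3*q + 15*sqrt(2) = (q - 3)*(q - 5*sqrt(2))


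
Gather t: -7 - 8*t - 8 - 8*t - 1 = -16*t - 16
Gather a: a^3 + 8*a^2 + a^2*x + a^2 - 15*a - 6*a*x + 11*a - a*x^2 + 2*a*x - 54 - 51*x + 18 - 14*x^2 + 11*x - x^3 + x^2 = a^3 + a^2*(x + 9) + a*(-x^2 - 4*x - 4) - x^3 - 13*x^2 - 40*x - 36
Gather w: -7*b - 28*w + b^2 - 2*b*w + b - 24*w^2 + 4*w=b^2 - 6*b - 24*w^2 + w*(-2*b - 24)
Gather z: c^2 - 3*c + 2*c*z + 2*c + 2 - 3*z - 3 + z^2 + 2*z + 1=c^2 - c + z^2 + z*(2*c - 1)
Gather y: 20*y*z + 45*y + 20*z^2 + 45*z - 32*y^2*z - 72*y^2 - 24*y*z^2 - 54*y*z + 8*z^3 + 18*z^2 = y^2*(-32*z - 72) + y*(-24*z^2 - 34*z + 45) + 8*z^3 + 38*z^2 + 45*z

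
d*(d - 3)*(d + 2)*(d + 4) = d^4 + 3*d^3 - 10*d^2 - 24*d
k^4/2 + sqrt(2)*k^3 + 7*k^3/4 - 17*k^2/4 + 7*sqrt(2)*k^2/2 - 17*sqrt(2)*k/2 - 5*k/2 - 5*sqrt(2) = (k/2 + sqrt(2))*(k - 2)*(k + 1/2)*(k + 5)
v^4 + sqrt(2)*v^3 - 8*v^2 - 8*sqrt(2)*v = v*(v - 2*sqrt(2))*(v + sqrt(2))*(v + 2*sqrt(2))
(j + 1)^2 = j^2 + 2*j + 1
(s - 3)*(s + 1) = s^2 - 2*s - 3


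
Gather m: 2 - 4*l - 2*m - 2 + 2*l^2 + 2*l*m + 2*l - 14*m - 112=2*l^2 - 2*l + m*(2*l - 16) - 112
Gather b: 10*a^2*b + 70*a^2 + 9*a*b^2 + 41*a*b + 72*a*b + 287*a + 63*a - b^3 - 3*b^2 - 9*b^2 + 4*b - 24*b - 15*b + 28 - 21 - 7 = 70*a^2 + 350*a - b^3 + b^2*(9*a - 12) + b*(10*a^2 + 113*a - 35)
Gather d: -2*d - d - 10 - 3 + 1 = -3*d - 12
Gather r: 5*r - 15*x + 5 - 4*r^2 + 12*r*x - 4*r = -4*r^2 + r*(12*x + 1) - 15*x + 5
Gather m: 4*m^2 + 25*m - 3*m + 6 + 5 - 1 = 4*m^2 + 22*m + 10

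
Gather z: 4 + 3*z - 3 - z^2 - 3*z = 1 - z^2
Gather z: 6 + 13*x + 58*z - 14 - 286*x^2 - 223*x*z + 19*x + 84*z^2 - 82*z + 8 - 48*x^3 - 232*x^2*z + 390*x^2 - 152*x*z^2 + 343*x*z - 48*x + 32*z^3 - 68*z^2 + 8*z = -48*x^3 + 104*x^2 - 16*x + 32*z^3 + z^2*(16 - 152*x) + z*(-232*x^2 + 120*x - 16)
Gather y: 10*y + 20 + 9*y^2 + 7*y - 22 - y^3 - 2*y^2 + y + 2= -y^3 + 7*y^2 + 18*y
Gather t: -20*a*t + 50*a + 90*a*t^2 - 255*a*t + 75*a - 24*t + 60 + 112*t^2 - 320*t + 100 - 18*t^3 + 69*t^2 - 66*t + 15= 125*a - 18*t^3 + t^2*(90*a + 181) + t*(-275*a - 410) + 175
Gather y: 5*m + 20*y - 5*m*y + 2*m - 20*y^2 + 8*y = 7*m - 20*y^2 + y*(28 - 5*m)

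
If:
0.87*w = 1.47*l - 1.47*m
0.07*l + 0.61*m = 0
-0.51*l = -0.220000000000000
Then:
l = 0.43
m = -0.05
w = 0.81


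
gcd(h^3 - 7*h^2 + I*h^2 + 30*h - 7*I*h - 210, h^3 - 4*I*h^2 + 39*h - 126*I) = h + 6*I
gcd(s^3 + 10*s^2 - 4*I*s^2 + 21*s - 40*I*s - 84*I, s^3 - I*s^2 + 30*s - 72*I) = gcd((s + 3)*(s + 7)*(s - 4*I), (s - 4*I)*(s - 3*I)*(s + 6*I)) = s - 4*I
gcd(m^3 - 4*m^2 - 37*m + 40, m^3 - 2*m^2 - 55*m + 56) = m^2 - 9*m + 8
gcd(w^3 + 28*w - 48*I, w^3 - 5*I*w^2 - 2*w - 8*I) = w^2 - 6*I*w - 8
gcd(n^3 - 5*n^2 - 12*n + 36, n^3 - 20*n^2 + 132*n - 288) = n - 6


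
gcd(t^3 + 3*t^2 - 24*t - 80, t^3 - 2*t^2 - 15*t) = t - 5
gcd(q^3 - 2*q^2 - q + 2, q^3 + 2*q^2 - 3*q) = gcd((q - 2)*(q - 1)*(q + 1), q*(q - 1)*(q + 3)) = q - 1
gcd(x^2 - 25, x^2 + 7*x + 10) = x + 5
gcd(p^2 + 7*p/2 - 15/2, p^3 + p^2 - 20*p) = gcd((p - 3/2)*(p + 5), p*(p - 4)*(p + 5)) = p + 5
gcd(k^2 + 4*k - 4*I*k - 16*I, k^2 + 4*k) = k + 4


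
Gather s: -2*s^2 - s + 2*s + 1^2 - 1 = -2*s^2 + s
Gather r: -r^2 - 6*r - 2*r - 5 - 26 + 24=-r^2 - 8*r - 7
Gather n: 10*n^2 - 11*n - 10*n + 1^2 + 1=10*n^2 - 21*n + 2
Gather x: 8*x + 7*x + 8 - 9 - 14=15*x - 15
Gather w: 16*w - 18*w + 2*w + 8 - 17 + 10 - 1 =0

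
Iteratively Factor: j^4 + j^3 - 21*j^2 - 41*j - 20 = (j - 5)*(j^3 + 6*j^2 + 9*j + 4) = (j - 5)*(j + 1)*(j^2 + 5*j + 4) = (j - 5)*(j + 1)^2*(j + 4)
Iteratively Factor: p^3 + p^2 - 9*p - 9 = (p - 3)*(p^2 + 4*p + 3) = (p - 3)*(p + 3)*(p + 1)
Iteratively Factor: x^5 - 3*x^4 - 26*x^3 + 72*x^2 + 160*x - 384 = (x + 4)*(x^4 - 7*x^3 + 2*x^2 + 64*x - 96) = (x - 4)*(x + 4)*(x^3 - 3*x^2 - 10*x + 24) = (x - 4)^2*(x + 4)*(x^2 + x - 6) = (x - 4)^2*(x - 2)*(x + 4)*(x + 3)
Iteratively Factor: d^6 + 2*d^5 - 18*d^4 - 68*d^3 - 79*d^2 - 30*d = (d + 1)*(d^5 + d^4 - 19*d^3 - 49*d^2 - 30*d) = (d + 1)*(d + 3)*(d^4 - 2*d^3 - 13*d^2 - 10*d) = d*(d + 1)*(d + 3)*(d^3 - 2*d^2 - 13*d - 10) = d*(d + 1)*(d + 2)*(d + 3)*(d^2 - 4*d - 5) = d*(d - 5)*(d + 1)*(d + 2)*(d + 3)*(d + 1)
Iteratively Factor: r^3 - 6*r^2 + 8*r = (r - 4)*(r^2 - 2*r) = (r - 4)*(r - 2)*(r)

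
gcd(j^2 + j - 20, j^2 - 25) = j + 5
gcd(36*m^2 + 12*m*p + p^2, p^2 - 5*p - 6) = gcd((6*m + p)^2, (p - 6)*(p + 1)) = 1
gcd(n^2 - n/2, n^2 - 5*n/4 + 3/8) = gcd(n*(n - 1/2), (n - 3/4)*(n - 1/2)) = n - 1/2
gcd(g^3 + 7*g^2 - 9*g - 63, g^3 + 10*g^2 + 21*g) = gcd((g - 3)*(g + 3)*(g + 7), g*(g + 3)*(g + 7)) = g^2 + 10*g + 21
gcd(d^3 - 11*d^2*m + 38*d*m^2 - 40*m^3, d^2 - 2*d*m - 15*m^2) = d - 5*m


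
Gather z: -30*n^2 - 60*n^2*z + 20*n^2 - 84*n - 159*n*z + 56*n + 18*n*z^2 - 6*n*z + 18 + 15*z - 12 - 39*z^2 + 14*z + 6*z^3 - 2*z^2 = -10*n^2 - 28*n + 6*z^3 + z^2*(18*n - 41) + z*(-60*n^2 - 165*n + 29) + 6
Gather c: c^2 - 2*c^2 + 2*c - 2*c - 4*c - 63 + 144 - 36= -c^2 - 4*c + 45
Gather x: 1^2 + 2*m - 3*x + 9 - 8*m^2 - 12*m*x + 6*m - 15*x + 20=-8*m^2 + 8*m + x*(-12*m - 18) + 30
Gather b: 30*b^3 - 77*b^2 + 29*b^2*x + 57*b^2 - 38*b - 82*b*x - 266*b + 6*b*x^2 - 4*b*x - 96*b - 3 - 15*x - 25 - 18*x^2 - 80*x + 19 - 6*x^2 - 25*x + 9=30*b^3 + b^2*(29*x - 20) + b*(6*x^2 - 86*x - 400) - 24*x^2 - 120*x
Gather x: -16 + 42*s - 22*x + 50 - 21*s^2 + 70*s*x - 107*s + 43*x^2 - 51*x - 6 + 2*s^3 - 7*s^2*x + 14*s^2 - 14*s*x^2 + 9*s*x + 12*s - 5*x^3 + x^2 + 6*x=2*s^3 - 7*s^2 - 53*s - 5*x^3 + x^2*(44 - 14*s) + x*(-7*s^2 + 79*s - 67) + 28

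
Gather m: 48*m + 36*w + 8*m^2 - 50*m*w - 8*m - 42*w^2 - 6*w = 8*m^2 + m*(40 - 50*w) - 42*w^2 + 30*w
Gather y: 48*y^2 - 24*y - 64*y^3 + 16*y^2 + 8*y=-64*y^3 + 64*y^2 - 16*y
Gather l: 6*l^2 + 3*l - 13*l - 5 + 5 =6*l^2 - 10*l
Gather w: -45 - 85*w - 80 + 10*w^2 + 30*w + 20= 10*w^2 - 55*w - 105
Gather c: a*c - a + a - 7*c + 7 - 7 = c*(a - 7)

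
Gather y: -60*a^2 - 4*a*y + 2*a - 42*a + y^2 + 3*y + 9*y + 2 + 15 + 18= -60*a^2 - 40*a + y^2 + y*(12 - 4*a) + 35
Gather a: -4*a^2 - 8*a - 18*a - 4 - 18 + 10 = -4*a^2 - 26*a - 12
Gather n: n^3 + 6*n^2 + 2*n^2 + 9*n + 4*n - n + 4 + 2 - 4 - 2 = n^3 + 8*n^2 + 12*n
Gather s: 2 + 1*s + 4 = s + 6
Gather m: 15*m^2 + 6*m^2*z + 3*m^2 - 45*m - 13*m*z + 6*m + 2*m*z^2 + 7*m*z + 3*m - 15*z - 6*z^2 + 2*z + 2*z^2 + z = m^2*(6*z + 18) + m*(2*z^2 - 6*z - 36) - 4*z^2 - 12*z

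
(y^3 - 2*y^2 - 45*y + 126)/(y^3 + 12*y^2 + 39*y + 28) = (y^2 - 9*y + 18)/(y^2 + 5*y + 4)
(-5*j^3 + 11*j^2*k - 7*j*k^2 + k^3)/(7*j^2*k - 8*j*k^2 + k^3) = (-5*j^2 + 6*j*k - k^2)/(k*(7*j - k))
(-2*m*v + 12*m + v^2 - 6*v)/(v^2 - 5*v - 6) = (-2*m + v)/(v + 1)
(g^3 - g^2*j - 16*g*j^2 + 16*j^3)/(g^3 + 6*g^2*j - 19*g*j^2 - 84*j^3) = (g^2 + 3*g*j - 4*j^2)/(g^2 + 10*g*j + 21*j^2)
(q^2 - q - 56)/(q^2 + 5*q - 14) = (q - 8)/(q - 2)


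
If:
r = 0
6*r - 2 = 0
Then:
No Solution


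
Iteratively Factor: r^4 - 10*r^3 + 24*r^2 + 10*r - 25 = (r - 5)*(r^3 - 5*r^2 - r + 5) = (r - 5)*(r - 1)*(r^2 - 4*r - 5) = (r - 5)^2*(r - 1)*(r + 1)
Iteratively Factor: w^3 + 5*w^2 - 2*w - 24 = (w - 2)*(w^2 + 7*w + 12) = (w - 2)*(w + 4)*(w + 3)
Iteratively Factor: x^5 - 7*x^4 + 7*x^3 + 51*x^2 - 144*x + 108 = (x + 3)*(x^4 - 10*x^3 + 37*x^2 - 60*x + 36) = (x - 3)*(x + 3)*(x^3 - 7*x^2 + 16*x - 12) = (x - 3)^2*(x + 3)*(x^2 - 4*x + 4) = (x - 3)^2*(x - 2)*(x + 3)*(x - 2)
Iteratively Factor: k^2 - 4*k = (k)*(k - 4)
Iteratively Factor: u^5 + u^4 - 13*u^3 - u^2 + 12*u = (u - 1)*(u^4 + 2*u^3 - 11*u^2 - 12*u) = (u - 1)*(u + 1)*(u^3 + u^2 - 12*u) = (u - 1)*(u + 1)*(u + 4)*(u^2 - 3*u) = (u - 3)*(u - 1)*(u + 1)*(u + 4)*(u)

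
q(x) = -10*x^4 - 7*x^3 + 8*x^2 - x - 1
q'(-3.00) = 842.00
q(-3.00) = -547.00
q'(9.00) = -30718.00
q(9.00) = -70075.00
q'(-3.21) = 1054.30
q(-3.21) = -745.57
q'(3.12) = -1370.36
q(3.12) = -1086.43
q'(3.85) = -2533.34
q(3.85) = -2482.80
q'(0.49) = -2.91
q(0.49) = -0.97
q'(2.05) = -401.06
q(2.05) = -206.35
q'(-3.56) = 1480.62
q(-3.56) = -1186.43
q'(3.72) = -2291.24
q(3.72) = -2169.38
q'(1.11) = -63.82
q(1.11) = -17.01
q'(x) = -40*x^3 - 21*x^2 + 16*x - 1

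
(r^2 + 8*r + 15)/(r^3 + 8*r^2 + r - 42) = (r + 5)/(r^2 + 5*r - 14)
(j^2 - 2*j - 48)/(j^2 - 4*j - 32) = (j + 6)/(j + 4)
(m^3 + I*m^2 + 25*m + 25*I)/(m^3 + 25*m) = (m + I)/m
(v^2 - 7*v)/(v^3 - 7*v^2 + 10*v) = (v - 7)/(v^2 - 7*v + 10)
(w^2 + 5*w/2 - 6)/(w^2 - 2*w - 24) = (w - 3/2)/(w - 6)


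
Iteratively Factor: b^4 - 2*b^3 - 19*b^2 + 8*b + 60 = (b - 5)*(b^3 + 3*b^2 - 4*b - 12) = (b - 5)*(b + 2)*(b^2 + b - 6) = (b - 5)*(b + 2)*(b + 3)*(b - 2)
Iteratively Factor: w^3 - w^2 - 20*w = (w - 5)*(w^2 + 4*w) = w*(w - 5)*(w + 4)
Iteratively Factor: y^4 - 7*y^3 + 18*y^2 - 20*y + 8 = (y - 2)*(y^3 - 5*y^2 + 8*y - 4) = (y - 2)*(y - 1)*(y^2 - 4*y + 4) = (y - 2)^2*(y - 1)*(y - 2)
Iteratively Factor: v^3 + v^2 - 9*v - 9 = (v - 3)*(v^2 + 4*v + 3) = (v - 3)*(v + 1)*(v + 3)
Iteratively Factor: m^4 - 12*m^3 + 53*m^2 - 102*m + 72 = (m - 3)*(m^3 - 9*m^2 + 26*m - 24) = (m - 3)^2*(m^2 - 6*m + 8) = (m - 3)^2*(m - 2)*(m - 4)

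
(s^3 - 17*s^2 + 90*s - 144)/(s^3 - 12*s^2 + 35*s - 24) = (s - 6)/(s - 1)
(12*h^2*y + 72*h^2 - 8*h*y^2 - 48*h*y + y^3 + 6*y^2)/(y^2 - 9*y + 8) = (12*h^2*y + 72*h^2 - 8*h*y^2 - 48*h*y + y^3 + 6*y^2)/(y^2 - 9*y + 8)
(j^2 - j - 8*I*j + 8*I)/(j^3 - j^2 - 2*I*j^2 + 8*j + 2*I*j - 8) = (j - 8*I)/(j^2 - 2*I*j + 8)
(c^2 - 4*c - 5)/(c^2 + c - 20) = (c^2 - 4*c - 5)/(c^2 + c - 20)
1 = 1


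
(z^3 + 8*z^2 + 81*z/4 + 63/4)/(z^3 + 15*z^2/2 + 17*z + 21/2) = (z + 3/2)/(z + 1)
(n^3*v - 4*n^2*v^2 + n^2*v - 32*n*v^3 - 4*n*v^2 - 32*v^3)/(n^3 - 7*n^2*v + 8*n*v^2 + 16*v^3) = v*(n^3 - 4*n^2*v + n^2 - 32*n*v^2 - 4*n*v - 32*v^2)/(n^3 - 7*n^2*v + 8*n*v^2 + 16*v^3)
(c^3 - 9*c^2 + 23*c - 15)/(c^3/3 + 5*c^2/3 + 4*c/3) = 3*(c^3 - 9*c^2 + 23*c - 15)/(c*(c^2 + 5*c + 4))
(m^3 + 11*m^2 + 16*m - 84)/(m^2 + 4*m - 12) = m + 7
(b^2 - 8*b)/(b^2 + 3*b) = (b - 8)/(b + 3)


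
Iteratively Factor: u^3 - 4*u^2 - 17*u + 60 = (u - 3)*(u^2 - u - 20) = (u - 5)*(u - 3)*(u + 4)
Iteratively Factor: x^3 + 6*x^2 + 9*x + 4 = (x + 4)*(x^2 + 2*x + 1) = (x + 1)*(x + 4)*(x + 1)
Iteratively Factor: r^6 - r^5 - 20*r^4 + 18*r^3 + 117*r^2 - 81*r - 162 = (r - 2)*(r^5 + r^4 - 18*r^3 - 18*r^2 + 81*r + 81) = (r - 2)*(r + 1)*(r^4 - 18*r^2 + 81) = (r - 2)*(r + 1)*(r + 3)*(r^3 - 3*r^2 - 9*r + 27) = (r - 3)*(r - 2)*(r + 1)*(r + 3)*(r^2 - 9) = (r - 3)*(r - 2)*(r + 1)*(r + 3)^2*(r - 3)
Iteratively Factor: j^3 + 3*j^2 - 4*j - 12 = (j + 2)*(j^2 + j - 6) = (j - 2)*(j + 2)*(j + 3)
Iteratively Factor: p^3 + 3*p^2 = (p)*(p^2 + 3*p) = p^2*(p + 3)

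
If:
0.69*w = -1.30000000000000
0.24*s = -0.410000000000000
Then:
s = -1.71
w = -1.88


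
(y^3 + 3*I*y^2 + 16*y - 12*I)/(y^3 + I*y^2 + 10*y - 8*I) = (y + 6*I)/(y + 4*I)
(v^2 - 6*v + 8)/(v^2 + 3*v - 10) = (v - 4)/(v + 5)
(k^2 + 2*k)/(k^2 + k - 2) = k/(k - 1)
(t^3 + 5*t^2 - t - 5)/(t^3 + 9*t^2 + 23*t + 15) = (t - 1)/(t + 3)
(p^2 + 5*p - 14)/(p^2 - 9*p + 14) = (p + 7)/(p - 7)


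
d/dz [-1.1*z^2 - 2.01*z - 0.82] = -2.2*z - 2.01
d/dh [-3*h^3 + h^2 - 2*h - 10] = -9*h^2 + 2*h - 2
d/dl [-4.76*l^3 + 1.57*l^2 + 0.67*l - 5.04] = -14.28*l^2 + 3.14*l + 0.67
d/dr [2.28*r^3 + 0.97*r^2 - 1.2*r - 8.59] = 6.84*r^2 + 1.94*r - 1.2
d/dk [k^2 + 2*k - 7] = 2*k + 2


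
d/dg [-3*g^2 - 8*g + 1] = -6*g - 8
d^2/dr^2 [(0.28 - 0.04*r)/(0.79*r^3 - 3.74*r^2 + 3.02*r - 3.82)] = (-0.149784*r^5 + 2.80608*r^4 - 14.164752*r^3 + 26.058768*r^2 - 10.476528*r - 3.816096)/(0.493039*r^9 - 7.002402*r^8 + 38.804958*r^7 - 113.003162*r^6 + 216.062436*r^5 - 317.31132*r^4 + 321.004412*r^3 - 268.246512*r^2 + 132.207144*r - 55.742968)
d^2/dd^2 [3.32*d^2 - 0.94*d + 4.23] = 6.64000000000000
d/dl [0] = 0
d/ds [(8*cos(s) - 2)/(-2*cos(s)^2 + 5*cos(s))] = 2*(-8*sin(s) - 5*sin(s)/cos(s)^2 + 4*tan(s))/(2*cos(s) - 5)^2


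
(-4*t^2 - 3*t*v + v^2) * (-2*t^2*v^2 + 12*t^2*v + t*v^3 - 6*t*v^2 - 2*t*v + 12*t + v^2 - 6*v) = 8*t^4*v^2 - 48*t^4*v + 2*t^3*v^3 - 12*t^3*v^2 + 8*t^3*v - 48*t^3 - 5*t^2*v^4 + 30*t^2*v^3 + 2*t^2*v^2 - 12*t^2*v + t*v^5 - 6*t*v^4 - 5*t*v^3 + 30*t*v^2 + v^4 - 6*v^3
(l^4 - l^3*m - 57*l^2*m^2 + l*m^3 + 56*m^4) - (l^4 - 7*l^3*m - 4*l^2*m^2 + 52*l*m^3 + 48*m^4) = 6*l^3*m - 53*l^2*m^2 - 51*l*m^3 + 8*m^4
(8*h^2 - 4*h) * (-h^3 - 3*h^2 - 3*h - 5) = -8*h^5 - 20*h^4 - 12*h^3 - 28*h^2 + 20*h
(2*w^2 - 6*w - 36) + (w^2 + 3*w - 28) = 3*w^2 - 3*w - 64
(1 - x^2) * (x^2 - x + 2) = -x^4 + x^3 - x^2 - x + 2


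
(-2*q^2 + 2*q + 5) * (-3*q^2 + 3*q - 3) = 6*q^4 - 12*q^3 - 3*q^2 + 9*q - 15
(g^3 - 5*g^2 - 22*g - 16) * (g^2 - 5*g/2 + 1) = g^5 - 15*g^4/2 - 17*g^3/2 + 34*g^2 + 18*g - 16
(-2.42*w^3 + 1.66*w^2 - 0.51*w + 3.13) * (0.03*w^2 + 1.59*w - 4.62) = -0.0726*w^5 - 3.798*w^4 + 13.8045*w^3 - 8.3862*w^2 + 7.3329*w - 14.4606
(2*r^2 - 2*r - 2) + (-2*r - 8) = 2*r^2 - 4*r - 10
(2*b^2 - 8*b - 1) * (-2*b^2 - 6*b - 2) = -4*b^4 + 4*b^3 + 46*b^2 + 22*b + 2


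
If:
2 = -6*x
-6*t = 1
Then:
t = -1/6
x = -1/3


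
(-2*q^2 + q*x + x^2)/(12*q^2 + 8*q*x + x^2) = (-q + x)/(6*q + x)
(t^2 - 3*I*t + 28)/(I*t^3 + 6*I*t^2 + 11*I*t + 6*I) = I*(-t^2 + 3*I*t - 28)/(t^3 + 6*t^2 + 11*t + 6)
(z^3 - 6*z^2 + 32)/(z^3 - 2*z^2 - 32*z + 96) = (z + 2)/(z + 6)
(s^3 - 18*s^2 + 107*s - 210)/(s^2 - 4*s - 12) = (s^2 - 12*s + 35)/(s + 2)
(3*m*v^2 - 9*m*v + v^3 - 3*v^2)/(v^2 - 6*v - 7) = v*(-3*m*v + 9*m - v^2 + 3*v)/(-v^2 + 6*v + 7)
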